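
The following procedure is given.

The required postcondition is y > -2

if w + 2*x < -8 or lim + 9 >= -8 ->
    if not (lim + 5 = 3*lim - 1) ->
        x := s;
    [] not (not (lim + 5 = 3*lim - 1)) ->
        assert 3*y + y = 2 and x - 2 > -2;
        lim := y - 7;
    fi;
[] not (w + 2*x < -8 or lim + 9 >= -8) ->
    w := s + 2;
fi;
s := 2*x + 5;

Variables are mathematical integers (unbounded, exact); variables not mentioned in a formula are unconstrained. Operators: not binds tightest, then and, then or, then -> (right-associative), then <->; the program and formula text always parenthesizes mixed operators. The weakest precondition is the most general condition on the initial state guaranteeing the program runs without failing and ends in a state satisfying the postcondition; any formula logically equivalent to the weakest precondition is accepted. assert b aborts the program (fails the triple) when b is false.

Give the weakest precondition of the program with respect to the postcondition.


Working backward. After the program, y > -2 must hold.
Before s := 2*x + 5: y > -2
Then branch requires ((not (2*lim = 6)) -> y > -2) and (2*lim = 6 -> (4*y = 2 and x > 0 and y > -2)); else branch requires y > -2.
Before the if: ((w + 2*x < -8 or lim >= -17) -> (((not (2*lim = 6)) -> y > -2) and (2*lim = 6 -> (4*y = 2 and x > 0 and y > -2)))) and ((not (w + 2*x < -8 or lim >= -17)) -> y > -2)
Answer: WP = ((w + 2*x < -8 or lim >= -17) -> (((not (2*lim = 6)) -> y > -2) and (2*lim = 6 -> (4*y = 2 and x > 0 and y > -2)))) and ((not (w + 2*x < -8 or lim >= -17)) -> y > -2)


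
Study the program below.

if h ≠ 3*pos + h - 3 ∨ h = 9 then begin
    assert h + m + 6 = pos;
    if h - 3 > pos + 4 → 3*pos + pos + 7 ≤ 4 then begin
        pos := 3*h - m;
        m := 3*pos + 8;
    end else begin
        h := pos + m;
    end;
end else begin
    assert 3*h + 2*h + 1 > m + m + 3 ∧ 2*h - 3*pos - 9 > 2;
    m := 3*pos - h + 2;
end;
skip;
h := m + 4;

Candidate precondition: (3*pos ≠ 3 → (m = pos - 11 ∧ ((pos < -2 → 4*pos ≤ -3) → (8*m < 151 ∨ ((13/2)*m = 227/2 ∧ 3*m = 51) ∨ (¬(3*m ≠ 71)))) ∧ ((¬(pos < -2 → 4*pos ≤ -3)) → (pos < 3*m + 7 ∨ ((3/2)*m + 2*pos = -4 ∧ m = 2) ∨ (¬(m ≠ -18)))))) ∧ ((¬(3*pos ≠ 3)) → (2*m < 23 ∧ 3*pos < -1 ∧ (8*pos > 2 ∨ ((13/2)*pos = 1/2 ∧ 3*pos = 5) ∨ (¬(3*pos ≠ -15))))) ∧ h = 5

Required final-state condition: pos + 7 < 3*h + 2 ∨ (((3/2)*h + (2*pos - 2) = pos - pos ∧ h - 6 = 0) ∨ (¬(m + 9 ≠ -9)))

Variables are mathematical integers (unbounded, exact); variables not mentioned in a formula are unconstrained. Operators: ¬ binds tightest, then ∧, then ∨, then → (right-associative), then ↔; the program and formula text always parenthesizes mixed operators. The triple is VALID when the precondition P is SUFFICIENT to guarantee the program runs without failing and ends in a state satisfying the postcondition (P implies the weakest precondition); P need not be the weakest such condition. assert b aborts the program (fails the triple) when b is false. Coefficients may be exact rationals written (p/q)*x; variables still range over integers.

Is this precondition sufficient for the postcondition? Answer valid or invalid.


Working backward. After the program, the postcondition pos + 7 < 3*h + 2 ∨ (((3/2)*h + (2*pos - 2) = pos - pos ∧ h - 6 = 0) ∨ (¬(m + 9 ≠ -9))) must hold; in canonical form it is pos < 3*h - 5 ∨ ((3/2)*h + 2*pos = 2 ∧ h = 6) ∨ (¬(m ≠ -18)).
Before h := m + 4: pos < 3*m + 7 ∨ ((3/2)*m + 2*pos = -4 ∧ m = 2) ∨ (¬(m ≠ -18))
Before skip: pos < 3*m + 7 ∨ ((3/2)*m + 2*pos = -4 ∧ m = 2) ∨ (¬(m ≠ -18))
Then branch requires h + m = pos - 6 ∧ ((h > pos + 7 → 4*pos ≤ -3) → (8*m < 24*h + 31 ∨ ((39/2)*h = (13/2)*m - 16 ∧ 9*h = 3*m - 6) ∨ (¬(9*h ≠ 3*m - 26)))) ∧ ((¬(h > pos + 7 → 4*pos ≤ -3)) → (pos < 3*m + 7 ∨ ((3/2)*m + 2*pos = -4 ∧ m = 2) ∨ (¬(m ≠ -18)))); else branch requires 5*h > 2*m + 2 ∧ 2*h > 3*pos + 11 ∧ (3*h < 8*pos + 13 ∨ ((13/2)*pos = (3/2)*h - 7 ∧ 3*pos = h) ∨ (¬(3*pos ≠ h - 20))).
Before the if: ((3*pos ≠ 3 ∨ h = 9) → (h + m = pos - 6 ∧ ((h > pos + 7 → 4*pos ≤ -3) → (8*m < 24*h + 31 ∨ ((39/2)*h = (13/2)*m - 16 ∧ 9*h = 3*m - 6) ∨ (¬(9*h ≠ 3*m - 26)))) ∧ ((¬(h > pos + 7 → 4*pos ≤ -3)) → (pos < 3*m + 7 ∨ ((3/2)*m + 2*pos = -4 ∧ m = 2) ∨ (¬(m ≠ -18)))))) ∧ ((¬(3*pos ≠ 3 ∨ h = 9)) → (5*h > 2*m + 2 ∧ 2*h > 3*pos + 11 ∧ (3*h < 8*pos + 13 ∨ ((13/2)*pos = (3/2)*h - 7 ∧ 3*pos = h) ∨ (¬(3*pos ≠ h - 20)))))
The weakest precondition is ((3*pos ≠ 3 ∨ h = 9) → (h + m = pos - 6 ∧ ((h > pos + 7 → 4*pos ≤ -3) → (8*m < 24*h + 31 ∨ ((39/2)*h = (13/2)*m - 16 ∧ 9*h = 3*m - 6) ∨ (¬(9*h ≠ 3*m - 26)))) ∧ ((¬(h > pos + 7 → 4*pos ≤ -3)) → (pos < 3*m + 7 ∨ ((3/2)*m + 2*pos = -4 ∧ m = 2) ∨ (¬(m ≠ -18)))))) ∧ ((¬(3*pos ≠ 3 ∨ h = 9)) → (5*h > 2*m + 2 ∧ 2*h > 3*pos + 11 ∧ (3*h < 8*pos + 13 ∨ ((13/2)*pos = (3/2)*h - 7 ∧ 3*pos = h) ∨ (¬(3*pos ≠ h - 20))))).
Check whether (3*pos ≠ 3 → (m = pos - 11 ∧ ((pos < -2 → 4*pos ≤ -3) → (8*m < 151 ∨ ((13/2)*m = 227/2 ∧ 3*m = 51) ∨ (¬(3*m ≠ 71)))) ∧ ((¬(pos < -2 → 4*pos ≤ -3)) → (pos < 3*m + 7 ∨ ((3/2)*m + 2*pos = -4 ∧ m = 2) ∨ (¬(m ≠ -18)))))) ∧ ((¬(3*pos ≠ 3)) → (2*m < 23 ∧ 3*pos < -1 ∧ (8*pos > 2 ∨ ((13/2)*pos = 1/2 ∧ 3*pos = 5) ∨ (¬(3*pos ≠ -15))))) ∧ h = 5 implies it.
Every state satisfying the precondition satisfies the weakest precondition: the implication holds.
Answer: valid


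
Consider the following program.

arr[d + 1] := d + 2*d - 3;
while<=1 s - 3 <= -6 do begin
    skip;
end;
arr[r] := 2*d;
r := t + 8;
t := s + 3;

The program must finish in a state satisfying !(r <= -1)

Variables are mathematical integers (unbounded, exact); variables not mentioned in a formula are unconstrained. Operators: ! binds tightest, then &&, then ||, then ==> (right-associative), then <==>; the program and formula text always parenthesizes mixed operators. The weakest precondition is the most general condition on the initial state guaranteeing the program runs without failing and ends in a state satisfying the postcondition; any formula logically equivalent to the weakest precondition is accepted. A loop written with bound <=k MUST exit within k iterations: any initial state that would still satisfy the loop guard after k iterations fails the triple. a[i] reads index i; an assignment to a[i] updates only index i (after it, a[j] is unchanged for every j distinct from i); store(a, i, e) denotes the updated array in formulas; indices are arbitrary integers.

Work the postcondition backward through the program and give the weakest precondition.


Working backward. After the program, !(r <= -1) must hold.
Before t := s + 3: !(r <= -1)
Before r := t + 8: !(t <= -9)
Before arr[r] := 2*d: !(t <= -9)
Before the loop (bound <=1), unroll the exhaustion recursion (WP_0 = exit-now case; WP_j = one more guarded iteration, up to j = 1):
  WP_0: (!(s <= -3)) && (!(t <= -9))
  WP_1: (s <= -3 ==> ((!(s <= -3)) && (!(t <= -9)))) && ((!(s <= -3)) ==> (!(t <= -9)))
So before the loop: (s <= -3 ==> ((!(s <= -3)) && (!(t <= -9)))) && ((!(s <= -3)) ==> (!(t <= -9)))
Before arr[d + 1] := d + 2*d - 3: (s <= -3 ==> ((!(s <= -3)) && (!(t <= -9)))) && ((!(s <= -3)) ==> (!(t <= -9)))
Answer: WP = (s <= -3 ==> ((!(s <= -3)) && (!(t <= -9)))) && ((!(s <= -3)) ==> (!(t <= -9)))


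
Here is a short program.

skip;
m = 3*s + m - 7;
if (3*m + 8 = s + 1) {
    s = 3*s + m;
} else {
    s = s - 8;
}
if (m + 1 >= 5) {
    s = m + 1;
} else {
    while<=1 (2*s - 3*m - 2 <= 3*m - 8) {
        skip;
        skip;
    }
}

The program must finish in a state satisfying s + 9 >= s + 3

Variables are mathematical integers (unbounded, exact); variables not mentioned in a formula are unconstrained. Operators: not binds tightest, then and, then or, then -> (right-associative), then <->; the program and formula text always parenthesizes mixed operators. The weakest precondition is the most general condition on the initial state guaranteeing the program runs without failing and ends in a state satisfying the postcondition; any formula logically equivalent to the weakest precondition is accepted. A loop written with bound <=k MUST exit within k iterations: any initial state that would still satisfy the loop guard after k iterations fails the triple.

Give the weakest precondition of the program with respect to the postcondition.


Working backward. After the program, the postcondition s + 9 >= s + 3 must hold; in canonical form it is true.
Then branch requires true; else branch requires 2*s <= 6*m - 6 -> (not (2*s <= 6*m - 6)).
Before the if: (not (m >= 4)) -> (2*s <= 6*m - 6 -> (not (2*s <= 6*m - 6)))
Then branch requires (not (m >= 4)) -> (6*s <= 4*m - 6 -> (not (6*s <= 4*m - 6))); else branch requires (not (m >= 4)) -> (2*s <= 6*m + 10 -> (not (2*s <= 6*m + 10))).
Before the if: (3*m = s - 7 -> ((not (m >= 4)) -> (6*s <= 4*m - 6 -> (not (6*s <= 4*m - 6))))) and ((not (3*m = s - 7)) -> ((not (m >= 4)) -> (2*s <= 6*m + 10 -> (not (2*s <= 6*m + 10)))))
Before m := 3*s + m - 7: (3*m + 8*s = 14 -> ((not (m + 3*s >= 11)) -> (4*m + 6*s >= 34 -> (not (4*m + 6*s >= 34))))) and ((not (3*m + 8*s = 14)) -> ((not (m + 3*s >= 11)) -> (6*m + 16*s >= 32 -> (not (6*m + 16*s >= 32)))))
Before skip: (3*m + 8*s = 14 -> ((not (m + 3*s >= 11)) -> (4*m + 6*s >= 34 -> (not (4*m + 6*s >= 34))))) and ((not (3*m + 8*s = 14)) -> ((not (m + 3*s >= 11)) -> (6*m + 16*s >= 32 -> (not (6*m + 16*s >= 32)))))
Answer: WP = (3*m + 8*s = 14 -> ((not (m + 3*s >= 11)) -> (4*m + 6*s >= 34 -> (not (4*m + 6*s >= 34))))) and ((not (3*m + 8*s = 14)) -> ((not (m + 3*s >= 11)) -> (6*m + 16*s >= 32 -> (not (6*m + 16*s >= 32)))))


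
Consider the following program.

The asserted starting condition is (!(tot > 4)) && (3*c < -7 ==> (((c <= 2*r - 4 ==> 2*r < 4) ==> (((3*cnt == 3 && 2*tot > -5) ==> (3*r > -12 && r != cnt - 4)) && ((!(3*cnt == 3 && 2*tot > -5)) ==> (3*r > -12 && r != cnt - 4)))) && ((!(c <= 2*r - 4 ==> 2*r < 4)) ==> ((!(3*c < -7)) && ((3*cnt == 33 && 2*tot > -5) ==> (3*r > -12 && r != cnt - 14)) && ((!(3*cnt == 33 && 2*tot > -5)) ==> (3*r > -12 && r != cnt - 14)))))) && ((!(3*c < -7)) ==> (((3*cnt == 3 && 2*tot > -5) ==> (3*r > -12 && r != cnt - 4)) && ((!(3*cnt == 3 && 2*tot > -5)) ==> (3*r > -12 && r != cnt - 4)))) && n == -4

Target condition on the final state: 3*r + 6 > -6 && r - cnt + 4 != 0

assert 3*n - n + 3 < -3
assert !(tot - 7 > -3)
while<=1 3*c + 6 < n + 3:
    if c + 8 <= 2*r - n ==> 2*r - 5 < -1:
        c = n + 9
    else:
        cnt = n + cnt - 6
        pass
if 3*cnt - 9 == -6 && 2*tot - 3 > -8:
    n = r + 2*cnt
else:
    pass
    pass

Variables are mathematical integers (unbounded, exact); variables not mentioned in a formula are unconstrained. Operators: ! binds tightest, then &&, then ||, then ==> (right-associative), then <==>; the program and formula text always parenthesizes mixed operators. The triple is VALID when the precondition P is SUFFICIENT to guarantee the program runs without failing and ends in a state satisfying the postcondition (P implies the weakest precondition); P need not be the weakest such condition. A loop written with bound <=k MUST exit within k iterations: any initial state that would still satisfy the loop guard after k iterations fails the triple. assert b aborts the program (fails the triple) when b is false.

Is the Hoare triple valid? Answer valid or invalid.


Working backward. After the program, the postcondition 3*r + 6 > -6 && r - cnt + 4 != 0 must hold; in canonical form it is 3*r > -12 && r != cnt - 4.
Then branch requires 3*r > -12 && r != cnt - 4; else branch requires 3*r > -12 && r != cnt - 4.
Before the if: ((3*cnt == 3 && 2*tot > -5) ==> (3*r > -12 && r != cnt - 4)) && ((!(3*cnt == 3 && 2*tot > -5)) ==> (3*r > -12 && r != cnt - 4))
Before the loop (bound <=1), unroll the exhaustion recursion (WP_0 = exit-now case; WP_j = one more guarded iteration, up to j = 1):
  WP_0: (!(3*c < n - 3)) && ((3*cnt == 3 && 2*tot > -5) ==> (3*r > -12 && r != cnt - 4)) && ((!(3*cnt == 3 && 2*tot > -5)) ==> (3*r > -12 && r != cnt - 4))
  WP_1: (3*c < n - 3 ==> (((c + n <= 2*r - 8 ==> 2*r < 4) ==> ((!(2*n < -30)) && ((3*cnt == 3 && 2*tot > -5) ==> (3*r > -12 && r != cnt - 4)) && ((!(3*cnt == 3 && 2*tot > -5)) ==> (3*r > -12 && r != cnt - 4)))) && ((!(c + n <= 2*r - 8 ==> 2*r < 4)) ==> ((!(3*c < n - 3)) && ((3*cnt + 3*n == 21 && 2*tot > -5) ==> (3*r > -12 && r != cnt + n - 10)) && ((!(3*cnt + 3*n == 21 && 2*tot > -5)) ==> (3*r > -12 && r != cnt + n - 10)))))) && ((!(3*c < n - 3)) ==> (((3*cnt == 3 && 2*tot > -5) ==> (3*r > -12 && r != cnt - 4)) && ((!(3*cnt == 3 && 2*tot > -5)) ==> (3*r > -12 && r != cnt - 4))))
So before the loop: (3*c < n - 3 ==> (((c + n <= 2*r - 8 ==> 2*r < 4) ==> ((!(2*n < -30)) && ((3*cnt == 3 && 2*tot > -5) ==> (3*r > -12 && r != cnt - 4)) && ((!(3*cnt == 3 && 2*tot > -5)) ==> (3*r > -12 && r != cnt - 4)))) && ((!(c + n <= 2*r - 8 ==> 2*r < 4)) ==> ((!(3*c < n - 3)) && ((3*cnt + 3*n == 21 && 2*tot > -5) ==> (3*r > -12 && r != cnt + n - 10)) && ((!(3*cnt + 3*n == 21 && 2*tot > -5)) ==> (3*r > -12 && r != cnt + n - 10)))))) && ((!(3*c < n - 3)) ==> (((3*cnt == 3 && 2*tot > -5) ==> (3*r > -12 && r != cnt - 4)) && ((!(3*cnt == 3 && 2*tot > -5)) ==> (3*r > -12 && r != cnt - 4))))
Before assert !(tot - 7 > -3): (!(tot > 4)) && (3*c < n - 3 ==> (((c + n <= 2*r - 8 ==> 2*r < 4) ==> ((!(2*n < -30)) && ((3*cnt == 3 && 2*tot > -5) ==> (3*r > -12 && r != cnt - 4)) && ((!(3*cnt == 3 && 2*tot > -5)) ==> (3*r > -12 && r != cnt - 4)))) && ((!(c + n <= 2*r - 8 ==> 2*r < 4)) ==> ((!(3*c < n - 3)) && ((3*cnt + 3*n == 21 && 2*tot > -5) ==> (3*r > -12 && r != cnt + n - 10)) && ((!(3*cnt + 3*n == 21 && 2*tot > -5)) ==> (3*r > -12 && r != cnt + n - 10)))))) && ((!(3*c < n - 3)) ==> (((3*cnt == 3 && 2*tot > -5) ==> (3*r > -12 && r != cnt - 4)) && ((!(3*cnt == 3 && 2*tot > -5)) ==> (3*r > -12 && r != cnt - 4))))
Before assert 3*n - n + 3 < -3: 2*n < -6 && (!(tot > 4)) && (3*c < n - 3 ==> (((c + n <= 2*r - 8 ==> 2*r < 4) ==> ((!(2*n < -30)) && ((3*cnt == 3 && 2*tot > -5) ==> (3*r > -12 && r != cnt - 4)) && ((!(3*cnt == 3 && 2*tot > -5)) ==> (3*r > -12 && r != cnt - 4)))) && ((!(c + n <= 2*r - 8 ==> 2*r < 4)) ==> ((!(3*c < n - 3)) && ((3*cnt + 3*n == 21 && 2*tot > -5) ==> (3*r > -12 && r != cnt + n - 10)) && ((!(3*cnt + 3*n == 21 && 2*tot > -5)) ==> (3*r > -12 && r != cnt + n - 10)))))) && ((!(3*c < n - 3)) ==> (((3*cnt == 3 && 2*tot > -5) ==> (3*r > -12 && r != cnt - 4)) && ((!(3*cnt == 3 && 2*tot > -5)) ==> (3*r > -12 && r != cnt - 4))))
The weakest precondition is 2*n < -6 && (!(tot > 4)) && (3*c < n - 3 ==> (((c + n <= 2*r - 8 ==> 2*r < 4) ==> ((!(2*n < -30)) && ((3*cnt == 3 && 2*tot > -5) ==> (3*r > -12 && r != cnt - 4)) && ((!(3*cnt == 3 && 2*tot > -5)) ==> (3*r > -12 && r != cnt - 4)))) && ((!(c + n <= 2*r - 8 ==> 2*r < 4)) ==> ((!(3*c < n - 3)) && ((3*cnt + 3*n == 21 && 2*tot > -5) ==> (3*r > -12 && r != cnt + n - 10)) && ((!(3*cnt + 3*n == 21 && 2*tot > -5)) ==> (3*r > -12 && r != cnt + n - 10)))))) && ((!(3*c < n - 3)) ==> (((3*cnt == 3 && 2*tot > -5) ==> (3*r > -12 && r != cnt - 4)) && ((!(3*cnt == 3 && 2*tot > -5)) ==> (3*r > -12 && r != cnt - 4)))).
Check whether (!(tot > 4)) && (3*c < -7 ==> (((c <= 2*r - 4 ==> 2*r < 4) ==> (((3*cnt == 3 && 2*tot > -5) ==> (3*r > -12 && r != cnt - 4)) && ((!(3*cnt == 3 && 2*tot > -5)) ==> (3*r > -12 && r != cnt - 4)))) && ((!(c <= 2*r - 4 ==> 2*r < 4)) ==> ((!(3*c < -7)) && ((3*cnt == 33 && 2*tot > -5) ==> (3*r > -12 && r != cnt - 14)) && ((!(3*cnt == 33 && 2*tot > -5)) ==> (3*r > -12 && r != cnt - 14)))))) && ((!(3*c < -7)) ==> (((3*cnt == 3 && 2*tot > -5) ==> (3*r > -12 && r != cnt - 4)) && ((!(3*cnt == 3 && 2*tot > -5)) ==> (3*r > -12 && r != cnt - 4)))) && n == -4 implies it.
Every state satisfying the precondition satisfies the weakest precondition: the implication holds.
Answer: valid


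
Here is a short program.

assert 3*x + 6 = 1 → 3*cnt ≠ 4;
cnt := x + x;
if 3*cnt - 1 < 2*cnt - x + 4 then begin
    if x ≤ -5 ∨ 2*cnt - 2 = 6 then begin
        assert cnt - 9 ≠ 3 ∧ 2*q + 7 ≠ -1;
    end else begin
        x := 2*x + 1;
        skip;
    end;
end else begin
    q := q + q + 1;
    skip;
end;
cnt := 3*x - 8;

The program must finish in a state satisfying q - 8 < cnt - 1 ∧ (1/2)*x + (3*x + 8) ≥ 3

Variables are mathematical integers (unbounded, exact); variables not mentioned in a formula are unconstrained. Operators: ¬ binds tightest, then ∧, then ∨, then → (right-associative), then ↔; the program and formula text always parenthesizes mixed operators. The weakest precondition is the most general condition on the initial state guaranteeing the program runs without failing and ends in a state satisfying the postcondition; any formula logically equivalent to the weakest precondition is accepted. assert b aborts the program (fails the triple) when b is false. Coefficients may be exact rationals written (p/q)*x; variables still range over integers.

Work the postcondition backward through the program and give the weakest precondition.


Working backward. After the program, the postcondition q - 8 < cnt - 1 ∧ (1/2)*x + (3*x + 8) ≥ 3 must hold; in canonical form it is q < cnt + 7 ∧ (7/2)*x ≥ -5.
Before cnt := 3*x - 8: q < 3*x - 1 ∧ (7/2)*x ≥ -5
Then branch requires ((x ≤ -5 ∨ 2*cnt = 8) → (cnt ≠ 12 ∧ 2*q ≠ -8 ∧ q < 3*x - 1 ∧ (7/2)*x ≥ -5)) ∧ ((¬(x ≤ -5 ∨ 2*cnt = 8)) → (q < 6*x + 2 ∧ 7*x ≥ -17/2)); else branch requires 2*q < 3*x - 2 ∧ (7/2)*x ≥ -5.
Before the if: (cnt + x < 5 → (((x ≤ -5 ∨ 2*cnt = 8) → (cnt ≠ 12 ∧ 2*q ≠ -8 ∧ q < 3*x - 1 ∧ (7/2)*x ≥ -5)) ∧ ((¬(x ≤ -5 ∨ 2*cnt = 8)) → (q < 6*x + 2 ∧ 7*x ≥ -17/2)))) ∧ ((¬(cnt + x < 5)) → (2*q < 3*x - 2 ∧ (7/2)*x ≥ -5))
Before cnt := x + x: (3*x < 5 → (((x ≤ -5 ∨ 4*x = 8) → (2*x ≠ 12 ∧ 2*q ≠ -8 ∧ q < 3*x - 1 ∧ (7/2)*x ≥ -5)) ∧ ((¬(x ≤ -5 ∨ 4*x = 8)) → (q < 6*x + 2 ∧ 7*x ≥ -17/2)))) ∧ ((¬(3*x < 5)) → (2*q < 3*x - 2 ∧ (7/2)*x ≥ -5))
Before assert 3*x + 6 = 1 → 3*cnt ≠ 4: (3*x = -5 → 3*cnt ≠ 4) ∧ (3*x < 5 → (((x ≤ -5 ∨ 4*x = 8) → (2*x ≠ 12 ∧ 2*q ≠ -8 ∧ q < 3*x - 1 ∧ (7/2)*x ≥ -5)) ∧ ((¬(x ≤ -5 ∨ 4*x = 8)) → (q < 6*x + 2 ∧ 7*x ≥ -17/2)))) ∧ ((¬(3*x < 5)) → (2*q < 3*x - 2 ∧ (7/2)*x ≥ -5))
Answer: WP = (3*x = -5 → 3*cnt ≠ 4) ∧ (3*x < 5 → (((x ≤ -5 ∨ 4*x = 8) → (2*x ≠ 12 ∧ 2*q ≠ -8 ∧ q < 3*x - 1 ∧ (7/2)*x ≥ -5)) ∧ ((¬(x ≤ -5 ∨ 4*x = 8)) → (q < 6*x + 2 ∧ 7*x ≥ -17/2)))) ∧ ((¬(3*x < 5)) → (2*q < 3*x - 2 ∧ (7/2)*x ≥ -5))


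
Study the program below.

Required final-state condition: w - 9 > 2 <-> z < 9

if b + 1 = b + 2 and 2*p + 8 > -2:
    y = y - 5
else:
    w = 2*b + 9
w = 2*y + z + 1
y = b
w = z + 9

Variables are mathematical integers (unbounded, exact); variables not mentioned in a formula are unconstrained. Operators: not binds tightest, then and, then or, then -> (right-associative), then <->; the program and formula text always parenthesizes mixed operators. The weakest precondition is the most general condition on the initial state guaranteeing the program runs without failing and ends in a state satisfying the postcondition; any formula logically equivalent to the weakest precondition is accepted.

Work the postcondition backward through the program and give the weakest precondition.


Working backward. After the program, the postcondition w - 9 > 2 <-> z < 9 must hold; in canonical form it is w > 11 <-> z < 9.
Before w := z + 9: z > 2 <-> z < 9
Before y := b: z > 2 <-> z < 9
Before w := 2*y + z + 1: z > 2 <-> z < 9
Then branch requires z > 2 <-> z < 9; else branch requires z > 2 <-> z < 9.
Before the if: z > 2 <-> z < 9
Answer: WP = z > 2 <-> z < 9


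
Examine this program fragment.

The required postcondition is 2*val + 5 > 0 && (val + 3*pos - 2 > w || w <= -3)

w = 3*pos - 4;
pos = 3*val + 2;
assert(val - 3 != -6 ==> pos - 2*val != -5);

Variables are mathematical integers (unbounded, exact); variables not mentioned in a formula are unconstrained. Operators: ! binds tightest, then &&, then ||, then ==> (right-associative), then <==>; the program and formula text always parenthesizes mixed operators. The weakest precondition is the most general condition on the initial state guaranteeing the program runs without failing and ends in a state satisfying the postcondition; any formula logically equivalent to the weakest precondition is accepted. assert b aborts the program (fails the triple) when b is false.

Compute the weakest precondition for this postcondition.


Working backward. After the program, the postcondition 2*val + 5 > 0 && (val + 3*pos - 2 > w || w <= -3) must hold; in canonical form it is 2*val > -5 && (3*pos + val > w + 2 || w <= -3).
Before assert val - 3 != -6 ==> pos - 2*val != -5: (val != -3 ==> pos != 2*val - 5) && 2*val > -5 && (3*pos + val > w + 2 || w <= -3)
Before pos := 3*val + 2: (val != -3 ==> val != -7) && 2*val > -5 && (10*val > w - 4 || w <= -3)
Before w := 3*pos - 4: (val != -3 ==> val != -7) && 2*val > -5 && (10*val > 3*pos - 8 || 3*pos <= 1)
Answer: WP = (val != -3 ==> val != -7) && 2*val > -5 && (10*val > 3*pos - 8 || 3*pos <= 1)


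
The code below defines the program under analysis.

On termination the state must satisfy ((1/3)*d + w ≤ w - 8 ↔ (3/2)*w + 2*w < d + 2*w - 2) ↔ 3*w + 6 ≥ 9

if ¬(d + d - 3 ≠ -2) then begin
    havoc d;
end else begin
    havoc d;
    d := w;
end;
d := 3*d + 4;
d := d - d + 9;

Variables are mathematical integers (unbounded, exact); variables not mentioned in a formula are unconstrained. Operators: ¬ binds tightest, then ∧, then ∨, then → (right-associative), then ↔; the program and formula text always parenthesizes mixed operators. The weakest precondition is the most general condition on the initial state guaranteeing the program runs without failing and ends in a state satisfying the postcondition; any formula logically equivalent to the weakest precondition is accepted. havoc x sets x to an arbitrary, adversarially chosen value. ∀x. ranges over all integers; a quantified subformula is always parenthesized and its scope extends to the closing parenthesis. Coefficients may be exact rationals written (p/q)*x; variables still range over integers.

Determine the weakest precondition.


Working backward. After the program, the postcondition ((1/3)*d + w ≤ w - 8 ↔ (3/2)*w + 2*w < d + 2*w - 2) ↔ 3*w + 6 ≥ 9 must hold; in canonical form it is ((1/3)*d ≤ -8 ↔ (3/2)*w < d - 2) ↔ 3*w ≥ 3.
Before d := d - d + 9: (¬((3/2)*w < 7)) ↔ 3*w ≥ 3
Before d := 3*d + 4: (¬((3/2)*w < 7)) ↔ 3*w ≥ 3
Then branch requires (¬((3/2)*w < 7)) ↔ 3*w ≥ 3; else branch requires (¬((3/2)*w < 7)) ↔ 3*w ≥ 3.
Before the if: ((¬(2*d ≠ 1)) → ((¬((3/2)*w < 7)) ↔ 3*w ≥ 3)) ∧ (2*d ≠ 1 → ((¬((3/2)*w < 7)) ↔ 3*w ≥ 3))
Answer: WP = ((¬(2*d ≠ 1)) → ((¬((3/2)*w < 7)) ↔ 3*w ≥ 3)) ∧ (2*d ≠ 1 → ((¬((3/2)*w < 7)) ↔ 3*w ≥ 3))


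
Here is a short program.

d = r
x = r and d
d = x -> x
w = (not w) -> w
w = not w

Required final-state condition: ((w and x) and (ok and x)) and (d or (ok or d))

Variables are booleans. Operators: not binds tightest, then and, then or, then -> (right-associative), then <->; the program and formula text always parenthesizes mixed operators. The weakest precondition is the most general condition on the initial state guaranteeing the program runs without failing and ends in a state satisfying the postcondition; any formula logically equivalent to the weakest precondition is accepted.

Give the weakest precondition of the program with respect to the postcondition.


Working backward. After the program, the postcondition ((w and x) and (ok and x)) and (d or (ok or d)) must hold; in canonical form it is w and x and ok and (d or ok).
Before w := not w: (not w) and x and ok and (d or ok)
Before w := (not w) -> w: (not ((not w) -> w)) and x and ok and (d or ok)
Before d := x -> x: (not ((not w) -> w)) and x and ok
Before x := r and d: (not ((not w) -> w)) and r and d and ok
Before d := r: (not ((not w) -> w)) and r and ok
Answer: WP = (not ((not w) -> w)) and r and ok


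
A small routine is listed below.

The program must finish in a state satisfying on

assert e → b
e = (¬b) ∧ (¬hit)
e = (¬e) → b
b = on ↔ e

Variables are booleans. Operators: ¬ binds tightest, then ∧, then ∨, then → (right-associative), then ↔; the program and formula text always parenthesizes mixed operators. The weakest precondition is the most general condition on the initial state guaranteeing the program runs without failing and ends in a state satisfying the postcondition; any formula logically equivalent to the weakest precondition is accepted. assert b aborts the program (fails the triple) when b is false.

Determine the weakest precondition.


Working backward. After the program, on must hold.
Before b := on ↔ e: on
Before e := (¬e) → b: on
Before e := (¬b) ∧ (¬hit): on
Before assert e → b: (e → b) ∧ on
Answer: WP = (e → b) ∧ on


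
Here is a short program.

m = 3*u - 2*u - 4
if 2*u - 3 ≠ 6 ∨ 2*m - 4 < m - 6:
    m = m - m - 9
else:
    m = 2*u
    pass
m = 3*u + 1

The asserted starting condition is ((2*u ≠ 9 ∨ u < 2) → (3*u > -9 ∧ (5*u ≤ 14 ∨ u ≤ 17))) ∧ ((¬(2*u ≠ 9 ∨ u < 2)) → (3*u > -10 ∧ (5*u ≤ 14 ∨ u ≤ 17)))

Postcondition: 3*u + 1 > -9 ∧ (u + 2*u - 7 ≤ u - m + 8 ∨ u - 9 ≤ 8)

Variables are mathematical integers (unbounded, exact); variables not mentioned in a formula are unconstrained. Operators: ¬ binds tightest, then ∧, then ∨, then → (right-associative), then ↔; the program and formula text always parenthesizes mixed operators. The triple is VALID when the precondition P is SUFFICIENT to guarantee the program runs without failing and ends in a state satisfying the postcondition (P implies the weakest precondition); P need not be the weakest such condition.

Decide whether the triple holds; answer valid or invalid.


Working backward. After the program, the postcondition 3*u + 1 > -9 ∧ (u + 2*u - 7 ≤ u - m + 8 ∨ u - 9 ≤ 8) must hold; in canonical form it is 3*u > -10 ∧ (m + 2*u ≤ 15 ∨ u ≤ 17).
Before m := 3*u + 1: 3*u > -10 ∧ (5*u ≤ 14 ∨ u ≤ 17)
Then branch requires 3*u > -10 ∧ (5*u ≤ 14 ∨ u ≤ 17); else branch requires 3*u > -10 ∧ (5*u ≤ 14 ∨ u ≤ 17).
Before the if: ((2*u ≠ 9 ∨ m < -2) → (3*u > -10 ∧ (5*u ≤ 14 ∨ u ≤ 17))) ∧ ((¬(2*u ≠ 9 ∨ m < -2)) → (3*u > -10 ∧ (5*u ≤ 14 ∨ u ≤ 17)))
Before m := 3*u - 2*u - 4: ((2*u ≠ 9 ∨ u < 2) → (3*u > -10 ∧ (5*u ≤ 14 ∨ u ≤ 17))) ∧ ((¬(2*u ≠ 9 ∨ u < 2)) → (3*u > -10 ∧ (5*u ≤ 14 ∨ u ≤ 17)))
The weakest precondition is ((2*u ≠ 9 ∨ u < 2) → (3*u > -10 ∧ (5*u ≤ 14 ∨ u ≤ 17))) ∧ ((¬(2*u ≠ 9 ∨ u < 2)) → (3*u > -10 ∧ (5*u ≤ 14 ∨ u ≤ 17))).
Check whether ((2*u ≠ 9 ∨ u < 2) → (3*u > -9 ∧ (5*u ≤ 14 ∨ u ≤ 17))) ∧ ((¬(2*u ≠ 9 ∨ u < 2)) → (3*u > -10 ∧ (5*u ≤ 14 ∨ u ≤ 17))) implies it.
Every state satisfying the precondition satisfies the weakest precondition: the implication holds.
Answer: valid


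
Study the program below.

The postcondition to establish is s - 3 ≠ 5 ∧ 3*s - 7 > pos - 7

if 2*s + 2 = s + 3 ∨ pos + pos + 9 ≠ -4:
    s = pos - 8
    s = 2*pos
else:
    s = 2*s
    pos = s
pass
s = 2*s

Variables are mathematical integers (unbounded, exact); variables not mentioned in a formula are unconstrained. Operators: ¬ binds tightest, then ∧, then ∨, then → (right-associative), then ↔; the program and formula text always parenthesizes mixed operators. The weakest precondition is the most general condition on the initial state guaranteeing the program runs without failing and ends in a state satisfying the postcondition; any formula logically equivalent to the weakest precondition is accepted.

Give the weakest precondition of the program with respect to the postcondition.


Working backward. After the program, the postcondition s - 3 ≠ 5 ∧ 3*s - 7 > pos - 7 must hold; in canonical form it is s ≠ 8 ∧ 3*s > pos.
Before s := 2*s: 2*s ≠ 8 ∧ 6*s > pos
Before skip: 2*s ≠ 8 ∧ 6*s > pos
Then branch requires 4*pos ≠ 8 ∧ 11*pos > 0; else branch requires 4*s ≠ 8 ∧ 10*s > 0.
Before the if: ((s = 1 ∨ 2*pos ≠ -13) → (4*pos ≠ 8 ∧ 11*pos > 0)) ∧ ((¬(s = 1 ∨ 2*pos ≠ -13)) → (4*s ≠ 8 ∧ 10*s > 0))
Answer: WP = ((s = 1 ∨ 2*pos ≠ -13) → (4*pos ≠ 8 ∧ 11*pos > 0)) ∧ ((¬(s = 1 ∨ 2*pos ≠ -13)) → (4*s ≠ 8 ∧ 10*s > 0))


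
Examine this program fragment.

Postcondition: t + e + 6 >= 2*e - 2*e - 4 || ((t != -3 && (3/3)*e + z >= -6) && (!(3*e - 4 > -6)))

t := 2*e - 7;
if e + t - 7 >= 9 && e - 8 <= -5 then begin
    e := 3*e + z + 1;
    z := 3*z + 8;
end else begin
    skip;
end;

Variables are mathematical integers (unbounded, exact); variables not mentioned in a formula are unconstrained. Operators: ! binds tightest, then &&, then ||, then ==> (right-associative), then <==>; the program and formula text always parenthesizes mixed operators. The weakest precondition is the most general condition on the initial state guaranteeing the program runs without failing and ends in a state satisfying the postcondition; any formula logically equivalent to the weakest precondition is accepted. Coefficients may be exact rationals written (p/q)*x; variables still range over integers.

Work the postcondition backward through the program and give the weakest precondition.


Working backward. After the program, the postcondition t + e + 6 >= 2*e - 2*e - 4 || ((t != -3 && (3/3)*e + z >= -6) && (!(3*e - 4 > -6))) must hold; in canonical form it is e + t >= -10 || (t != -3 && e + z >= -6 && (!(3*e > -2))).
Then branch requires 3*e + t + z >= -11 || (t != -3 && 3*e + 4*z >= -15 && (!(9*e + 3*z > -5))); else branch requires e + t >= -10 || (t != -3 && e + z >= -6 && (!(3*e > -2))).
Before the if: ((e + t >= 16 && e <= 3) ==> (3*e + t + z >= -11 || (t != -3 && 3*e + 4*z >= -15 && (!(9*e + 3*z > -5))))) && ((!(e + t >= 16 && e <= 3)) ==> (e + t >= -10 || (t != -3 && e + z >= -6 && (!(3*e > -2)))))
Before t := 2*e - 7: ((3*e >= 23 && e <= 3) ==> (5*e + z >= -4 || (2*e != 4 && 3*e + 4*z >= -15 && (!(9*e + 3*z > -5))))) && ((!(3*e >= 23 && e <= 3)) ==> (3*e >= -3 || (2*e != 4 && e + z >= -6 && (!(3*e > -2)))))
Answer: WP = ((3*e >= 23 && e <= 3) ==> (5*e + z >= -4 || (2*e != 4 && 3*e + 4*z >= -15 && (!(9*e + 3*z > -5))))) && ((!(3*e >= 23 && e <= 3)) ==> (3*e >= -3 || (2*e != 4 && e + z >= -6 && (!(3*e > -2)))))


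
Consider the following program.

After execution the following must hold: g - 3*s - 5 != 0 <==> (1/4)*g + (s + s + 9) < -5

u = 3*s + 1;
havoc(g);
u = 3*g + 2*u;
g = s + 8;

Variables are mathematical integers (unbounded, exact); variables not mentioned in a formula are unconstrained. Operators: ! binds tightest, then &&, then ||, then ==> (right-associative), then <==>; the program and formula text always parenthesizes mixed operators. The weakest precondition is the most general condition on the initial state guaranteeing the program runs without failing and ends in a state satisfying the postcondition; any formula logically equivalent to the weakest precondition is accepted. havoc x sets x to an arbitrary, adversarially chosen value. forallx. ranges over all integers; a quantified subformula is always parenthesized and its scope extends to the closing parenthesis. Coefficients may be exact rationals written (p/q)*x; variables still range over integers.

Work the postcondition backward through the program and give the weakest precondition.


Working backward. After the program, the postcondition g - 3*s - 5 != 0 <==> (1/4)*g + (s + s + 9) < -5 must hold; in canonical form it is g != 3*s + 5 <==> (1/4)*g + 2*s < -14.
Before g := s + 8: 2*s != 3 <==> (9/4)*s < -16
Before u := 3*g + 2*u: 2*s != 3 <==> (9/4)*s < -16
Before havoc g: 2*s != 3 <==> (9/4)*s < -16
Before u := 3*s + 1: 2*s != 3 <==> (9/4)*s < -16
Answer: WP = 2*s != 3 <==> (9/4)*s < -16


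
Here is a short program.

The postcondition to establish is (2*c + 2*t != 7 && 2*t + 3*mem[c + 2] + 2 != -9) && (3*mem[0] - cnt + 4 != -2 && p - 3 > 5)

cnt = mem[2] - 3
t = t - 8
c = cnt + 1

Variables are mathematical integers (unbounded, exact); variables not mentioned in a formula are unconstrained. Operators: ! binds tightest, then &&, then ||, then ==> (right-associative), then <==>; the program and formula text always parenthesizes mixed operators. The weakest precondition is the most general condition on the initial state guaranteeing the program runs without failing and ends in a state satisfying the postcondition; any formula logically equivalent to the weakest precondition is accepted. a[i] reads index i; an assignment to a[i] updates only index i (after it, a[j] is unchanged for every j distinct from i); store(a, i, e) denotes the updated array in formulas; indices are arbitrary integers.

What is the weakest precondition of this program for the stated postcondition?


Working backward. After the program, the postcondition (2*c + 2*t != 7 && 2*t + 3*mem[c + 2] + 2 != -9) && (3*mem[0] - cnt + 4 != -2 && p - 3 > 5) must hold; in canonical form it is 2*c + 2*t != 7 && 3*mem[c + 2] + 2*t != -11 && 3*mem[0] != cnt - 6 && p > 8.
Before c := cnt + 1: 2*cnt + 2*t != 5 && 3*mem[cnt + 3] + 2*t != -11 && 3*mem[0] != cnt - 6 && p > 8
Before t := t - 8: 2*cnt + 2*t != 21 && 3*mem[cnt + 3] + 2*t != 5 && 3*mem[0] != cnt - 6 && p > 8
Before cnt := mem[2] - 3: 2*mem[2] + 2*t != 27 && 3*mem[mem[2]] + 2*t != 5 && 3*mem[0] != mem[2] - 9 && p > 8
Answer: WP = 2*mem[2] + 2*t != 27 && 3*mem[mem[2]] + 2*t != 5 && 3*mem[0] != mem[2] - 9 && p > 8


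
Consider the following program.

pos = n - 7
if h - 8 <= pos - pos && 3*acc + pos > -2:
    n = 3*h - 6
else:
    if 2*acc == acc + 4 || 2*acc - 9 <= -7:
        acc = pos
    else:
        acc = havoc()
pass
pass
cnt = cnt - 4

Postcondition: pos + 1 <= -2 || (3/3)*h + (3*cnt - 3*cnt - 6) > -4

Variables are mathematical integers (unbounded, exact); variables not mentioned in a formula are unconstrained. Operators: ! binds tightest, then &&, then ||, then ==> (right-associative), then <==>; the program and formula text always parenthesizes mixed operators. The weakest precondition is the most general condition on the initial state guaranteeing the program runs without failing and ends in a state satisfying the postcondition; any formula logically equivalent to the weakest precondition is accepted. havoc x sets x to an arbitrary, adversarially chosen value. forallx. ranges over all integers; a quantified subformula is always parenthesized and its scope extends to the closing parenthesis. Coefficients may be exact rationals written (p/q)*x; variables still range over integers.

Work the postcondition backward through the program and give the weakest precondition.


Working backward. After the program, the postcondition pos + 1 <= -2 || (3/3)*h + (3*cnt - 3*cnt - 6) > -4 must hold; in canonical form it is pos <= -3 || h > 2.
Before cnt := cnt - 4: pos <= -3 || h > 2
Before skip: pos <= -3 || h > 2
Before skip: pos <= -3 || h > 2
Then branch requires pos <= -3 || h > 2; else branch requires ((acc == 4 || 2*acc <= 2) ==> (pos <= -3 || h > 2)) && ((!(acc == 4 || 2*acc <= 2)) ==> (pos <= -3 || h > 2)).
Before the if: ((h <= 8 && 3*acc + pos > -2) ==> (pos <= -3 || h > 2)) && ((!(h <= 8 && 3*acc + pos > -2)) ==> (((acc == 4 || 2*acc <= 2) ==> (pos <= -3 || h > 2)) && ((!(acc == 4 || 2*acc <= 2)) ==> (pos <= -3 || h > 2))))
Before pos := n - 7: ((h <= 8 && 3*acc + n > 5) ==> (n <= 4 || h > 2)) && ((!(h <= 8 && 3*acc + n > 5)) ==> (((acc == 4 || 2*acc <= 2) ==> (n <= 4 || h > 2)) && ((!(acc == 4 || 2*acc <= 2)) ==> (n <= 4 || h > 2))))
Answer: WP = ((h <= 8 && 3*acc + n > 5) ==> (n <= 4 || h > 2)) && ((!(h <= 8 && 3*acc + n > 5)) ==> (((acc == 4 || 2*acc <= 2) ==> (n <= 4 || h > 2)) && ((!(acc == 4 || 2*acc <= 2)) ==> (n <= 4 || h > 2))))


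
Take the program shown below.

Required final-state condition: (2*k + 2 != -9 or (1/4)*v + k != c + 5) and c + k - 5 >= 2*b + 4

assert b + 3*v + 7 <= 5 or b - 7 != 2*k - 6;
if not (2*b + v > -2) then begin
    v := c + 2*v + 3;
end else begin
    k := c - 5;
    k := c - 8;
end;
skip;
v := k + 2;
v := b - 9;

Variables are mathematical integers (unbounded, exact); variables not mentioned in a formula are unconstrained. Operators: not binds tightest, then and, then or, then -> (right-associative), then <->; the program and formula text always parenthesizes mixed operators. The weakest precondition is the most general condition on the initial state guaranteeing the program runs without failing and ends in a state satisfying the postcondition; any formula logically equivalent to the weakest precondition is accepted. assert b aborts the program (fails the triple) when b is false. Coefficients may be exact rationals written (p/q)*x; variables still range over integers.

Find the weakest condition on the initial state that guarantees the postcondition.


Working backward. After the program, the postcondition (2*k + 2 != -9 or (1/4)*v + k != c + 5) and c + k - 5 >= 2*b + 4 must hold; in canonical form it is (2*k != -11 or k + (1/4)*v != c + 5) and c + k >= 2*b + 9.
Before v := b - 9: (2*k != -11 or (1/4)*b + k != c + 29/4) and c + k >= 2*b + 9
Before v := k + 2: (2*k != -11 or (1/4)*b + k != c + 29/4) and c + k >= 2*b + 9
Before skip: (2*k != -11 or (1/4)*b + k != c + 29/4) and c + k >= 2*b + 9
Then branch requires (2*k != -11 or (1/4)*b + k != c + 29/4) and c + k >= 2*b + 9; else branch requires (2*c != 5 or (1/4)*b != 61/4) and 2*c >= 2*b + 17.
Before the if: ((not (2*b + v > -2)) -> ((2*k != -11 or (1/4)*b + k != c + 29/4) and c + k >= 2*b + 9)) and (2*b + v > -2 -> ((2*c != 5 or (1/4)*b != 61/4) and 2*c >= 2*b + 17))
Before assert b + 3*v + 7 <= 5 or b - 7 != 2*k - 6: (b + 3*v <= -2 or b != 2*k + 1) and ((not (2*b + v > -2)) -> ((2*k != -11 or (1/4)*b + k != c + 29/4) and c + k >= 2*b + 9)) and (2*b + v > -2 -> ((2*c != 5 or (1/4)*b != 61/4) and 2*c >= 2*b + 17))
Answer: WP = (b + 3*v <= -2 or b != 2*k + 1) and ((not (2*b + v > -2)) -> ((2*k != -11 or (1/4)*b + k != c + 29/4) and c + k >= 2*b + 9)) and (2*b + v > -2 -> ((2*c != 5 or (1/4)*b != 61/4) and 2*c >= 2*b + 17))


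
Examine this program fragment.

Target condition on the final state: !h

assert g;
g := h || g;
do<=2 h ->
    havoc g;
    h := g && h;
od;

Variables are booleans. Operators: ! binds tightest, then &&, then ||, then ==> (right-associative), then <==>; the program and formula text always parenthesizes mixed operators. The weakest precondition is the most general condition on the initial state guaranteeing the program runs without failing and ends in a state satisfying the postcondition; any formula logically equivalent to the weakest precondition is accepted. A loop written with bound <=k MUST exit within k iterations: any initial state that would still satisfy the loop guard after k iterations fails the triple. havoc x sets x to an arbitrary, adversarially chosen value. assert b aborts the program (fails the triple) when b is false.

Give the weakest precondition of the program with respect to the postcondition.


Working backward. After the program, !h must hold.
Before the loop (bound <=2), unroll the exhaustion recursion (WP_0 = exit-now case; WP_j = one more guarded iteration, up to j = 2):
  WP_0: !h
  WP_1: h ==> (!h)
  WP_2: h ==> (h ==> (!h))
So before the loop: h ==> (h ==> (!h))
Before g := h || g: h ==> (h ==> (!h))
Before assert g: g && (h ==> (h ==> (!h)))
Answer: WP = g && (h ==> (h ==> (!h)))


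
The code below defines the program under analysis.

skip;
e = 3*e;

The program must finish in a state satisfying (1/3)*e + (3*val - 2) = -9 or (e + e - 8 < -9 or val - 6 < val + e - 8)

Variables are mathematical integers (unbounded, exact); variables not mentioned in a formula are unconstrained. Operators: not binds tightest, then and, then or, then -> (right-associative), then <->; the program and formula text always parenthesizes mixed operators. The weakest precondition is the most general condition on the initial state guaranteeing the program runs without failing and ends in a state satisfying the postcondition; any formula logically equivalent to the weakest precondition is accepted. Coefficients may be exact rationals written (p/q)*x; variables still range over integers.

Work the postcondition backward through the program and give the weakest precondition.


Working backward. After the program, the postcondition (1/3)*e + (3*val - 2) = -9 or (e + e - 8 < -9 or val - 6 < val + e - 8) must hold; in canonical form it is (1/3)*e + 3*val = -7 or 2*e < -1 or e > 2.
Before e := 3*e: e + 3*val = -7 or 6*e < -1 or 3*e > 2
Before skip: e + 3*val = -7 or 6*e < -1 or 3*e > 2
Answer: WP = e + 3*val = -7 or 6*e < -1 or 3*e > 2
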